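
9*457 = 4113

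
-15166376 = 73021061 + -88187437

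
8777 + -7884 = 893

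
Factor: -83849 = -1*191^1*439^1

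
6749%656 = 189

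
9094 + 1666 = 10760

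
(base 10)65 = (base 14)49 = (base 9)72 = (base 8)101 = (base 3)2102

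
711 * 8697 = 6183567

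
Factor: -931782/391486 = -1*3^1*97^1*1601^1*195743^ (-1) = -465891/195743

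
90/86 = 1 + 2/43≈1.05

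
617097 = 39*15823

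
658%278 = 102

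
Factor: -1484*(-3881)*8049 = 2^2*3^1*7^1*53^1*2683^1*3881^1 = 46357442796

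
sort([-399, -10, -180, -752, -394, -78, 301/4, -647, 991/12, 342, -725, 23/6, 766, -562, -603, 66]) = [-752, -725, -647, -603, -562, -399, -394, -180, -78, -10, 23/6, 66, 301/4, 991/12, 342, 766]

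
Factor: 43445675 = 5^2*7^1*13^3*113^1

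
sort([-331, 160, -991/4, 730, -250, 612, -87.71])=[-331, -250, -991/4, -87.71, 160, 612, 730]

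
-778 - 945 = -1723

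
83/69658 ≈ 0.00119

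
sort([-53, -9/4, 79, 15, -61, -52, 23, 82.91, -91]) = [-91, -61, -53, -52, -9/4, 15, 23, 79, 82.91]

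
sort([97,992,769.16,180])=[97,180,769.16,992]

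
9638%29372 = 9638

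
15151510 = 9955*1522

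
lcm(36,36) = 36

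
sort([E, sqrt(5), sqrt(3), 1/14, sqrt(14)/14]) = [1/14, sqrt(14)/14, sqrt(3), sqrt(5), E]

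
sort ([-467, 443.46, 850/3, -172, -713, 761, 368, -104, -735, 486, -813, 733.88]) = [-813, -735, -713, -467, -172, -104, 850/3, 368, 443.46, 486, 733.88, 761]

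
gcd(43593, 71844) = 3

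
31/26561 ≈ 0.00117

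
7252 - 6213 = 1039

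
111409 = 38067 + 73342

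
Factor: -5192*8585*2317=-1*2^3*5^1*7^1*11^1*17^1*59^1*101^1*331^1=-103276382440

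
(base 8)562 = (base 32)bi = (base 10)370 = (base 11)307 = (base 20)ia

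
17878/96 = 8939/48≈186.23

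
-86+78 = -8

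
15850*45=713250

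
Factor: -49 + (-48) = -1 * 97^1 = -97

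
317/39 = 8 + 5/39≈8.13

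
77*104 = 8008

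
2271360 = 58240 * 39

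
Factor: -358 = -1 * 2^1 * 179^1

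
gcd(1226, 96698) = 2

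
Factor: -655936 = -1*2^6*37^1*277^1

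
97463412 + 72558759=170022171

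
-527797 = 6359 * (-83)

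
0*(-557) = 0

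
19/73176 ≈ 0.000260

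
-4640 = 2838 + -7478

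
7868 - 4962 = 2906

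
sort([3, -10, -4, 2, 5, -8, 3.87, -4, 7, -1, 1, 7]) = [-10, -8, -4, -4, -1, 1, 2, 3, 3.87, 5, 7, 7]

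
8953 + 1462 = 10415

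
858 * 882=756756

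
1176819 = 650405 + 526414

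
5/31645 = 1/6329 ≈ 0.000158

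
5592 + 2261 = 7853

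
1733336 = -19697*(-88)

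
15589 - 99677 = -84088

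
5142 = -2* (-2571)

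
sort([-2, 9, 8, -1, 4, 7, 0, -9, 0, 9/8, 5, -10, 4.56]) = [-10, -9, -2, -1, 0, 0, 9/8, 4, 4.56, 5, 7, 8, 9]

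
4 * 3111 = 12444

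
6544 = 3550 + 2994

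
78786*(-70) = -5515020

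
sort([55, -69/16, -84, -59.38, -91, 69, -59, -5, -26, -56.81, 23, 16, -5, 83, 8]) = [-91, -84, -59.38, -59, -56.81, -26, -5, -5, -69/16, 8, 16, 23, 55, 69, 83]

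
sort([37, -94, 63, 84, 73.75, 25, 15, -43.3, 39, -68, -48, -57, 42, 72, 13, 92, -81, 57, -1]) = [-94, -81, -68, -57, -48, -43.3, -1, 13, 15, 25, 37, 39, 42, 57, 63, 72, 73.75, 84, 92]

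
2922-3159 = -237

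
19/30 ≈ 0.633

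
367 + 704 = 1071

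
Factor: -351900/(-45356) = 3^2 * 5^2 * 29^(-1) = 225/29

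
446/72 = 6 + 7/36 ≈ 6.19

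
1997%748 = 501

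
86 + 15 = 101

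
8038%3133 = 1772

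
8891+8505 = 17396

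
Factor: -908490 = -1*2^1*3^1*5^1*11^1*2753^1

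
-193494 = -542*357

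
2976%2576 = 400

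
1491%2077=1491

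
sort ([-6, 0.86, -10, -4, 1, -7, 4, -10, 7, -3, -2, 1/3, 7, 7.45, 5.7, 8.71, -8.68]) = [-10, -10, -8.68, -7, -6, -4, -3, -2, 1/3, 0.86, 1, 4, 5.7, 7, 7, 7.45, 8.71]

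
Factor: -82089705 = -1 * 3^1 * 5^1 * 31^1 * 176537^1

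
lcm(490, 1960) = 1960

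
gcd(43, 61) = 1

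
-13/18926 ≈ -0.000687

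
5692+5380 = 11072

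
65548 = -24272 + 89820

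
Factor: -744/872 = -1 * 3^1 * 31^1 * 109^(-1) = -93/109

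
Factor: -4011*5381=-1*3^1*7^1*191^1*5381^1=-21583191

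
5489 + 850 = 6339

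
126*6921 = 872046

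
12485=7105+5380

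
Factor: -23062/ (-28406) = 7^ (-1) * 13^1 * 887^1 * 2029^ (-1) = 11531/14203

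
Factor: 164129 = 7^1*23447^1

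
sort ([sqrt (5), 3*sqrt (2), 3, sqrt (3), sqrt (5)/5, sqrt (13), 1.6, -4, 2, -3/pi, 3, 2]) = [-4, -3/pi, sqrt (5)/5, 1.6, sqrt (3), 2, 2, sqrt (5), 3, 3, sqrt (13), 3*sqrt (2)]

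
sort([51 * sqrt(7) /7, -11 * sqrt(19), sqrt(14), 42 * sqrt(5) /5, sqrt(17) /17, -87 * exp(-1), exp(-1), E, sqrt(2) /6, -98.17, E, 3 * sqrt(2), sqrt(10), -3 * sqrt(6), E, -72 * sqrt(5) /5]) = [-98.17, -11 * sqrt(19), -72 * sqrt(5) /5, -87 * exp(-1), -3 * sqrt(6), sqrt(2) /6, sqrt(17) /17, exp(-1), E, E, E, sqrt(10), sqrt(14), 3 * sqrt(2), 42 * sqrt(5) /5, 51 * sqrt(7) /7]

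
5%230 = 5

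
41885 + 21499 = 63384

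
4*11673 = 46692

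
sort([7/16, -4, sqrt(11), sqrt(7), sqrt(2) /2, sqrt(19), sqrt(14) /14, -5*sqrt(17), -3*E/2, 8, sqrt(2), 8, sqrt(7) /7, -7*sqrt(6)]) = [-5*sqrt(17), -7*sqrt(6), -3*E/2, -4, sqrt(14) /14, sqrt(7) /7, 7/16, sqrt(2) /2, sqrt(2), sqrt(7), sqrt(11), sqrt(19), 8, 8]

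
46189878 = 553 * 83526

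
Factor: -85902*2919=-1*2^1*3^2*7^1*103^1*139^2=-250747938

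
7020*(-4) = -28080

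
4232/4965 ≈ 0.852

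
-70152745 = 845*(-83021)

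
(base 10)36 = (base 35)11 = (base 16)24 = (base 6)100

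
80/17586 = 40/8793 ≈ 0.00455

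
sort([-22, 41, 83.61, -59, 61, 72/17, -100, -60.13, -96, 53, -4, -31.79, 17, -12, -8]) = [-100, -96, -60.13, -59, -31.79, -22, -12, -8, -4, 72/17, 17, 41, 53, 61, 83.61]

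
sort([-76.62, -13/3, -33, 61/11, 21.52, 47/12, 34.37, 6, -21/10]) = [-76.62, -33, -13/3, -21/10, 47/12, 61/11, 6, 21.52, 34.37]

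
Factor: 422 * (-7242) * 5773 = -1 * 2^2 * 3^1 * 17^1 * 23^1 * 71^1 * 211^1 * 251^1 = -17643003852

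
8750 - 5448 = 3302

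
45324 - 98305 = -52981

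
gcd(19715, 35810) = 5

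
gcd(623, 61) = 1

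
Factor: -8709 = -1 * 3^1 * 2903^1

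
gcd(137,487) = 1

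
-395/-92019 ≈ 0.00429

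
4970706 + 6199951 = 11170657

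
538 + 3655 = 4193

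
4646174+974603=5620777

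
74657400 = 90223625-15566225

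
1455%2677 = 1455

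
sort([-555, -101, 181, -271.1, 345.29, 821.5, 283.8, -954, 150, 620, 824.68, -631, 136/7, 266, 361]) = [-954, -631, -555, -271.1, -101, 136/7, 150, 181, 266, 283.8, 345.29, 361, 620, 821.5, 824.68]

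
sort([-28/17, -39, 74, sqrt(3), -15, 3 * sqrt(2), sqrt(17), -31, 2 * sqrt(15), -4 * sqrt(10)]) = [-39, -31, -15, -4 * sqrt(10), -28/17, sqrt(3), sqrt(17), 3 * sqrt(2), 2 * sqrt(15), 74]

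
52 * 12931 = 672412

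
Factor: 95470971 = 3^1 * 31823657^1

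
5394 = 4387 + 1007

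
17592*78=1372176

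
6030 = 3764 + 2266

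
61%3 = 1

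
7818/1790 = 4 + 329/895 ≈ 4.37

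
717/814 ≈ 0.881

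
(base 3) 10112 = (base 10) 95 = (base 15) 65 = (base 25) 3k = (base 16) 5f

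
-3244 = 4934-8178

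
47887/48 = 997+31/48 ≈ 997.65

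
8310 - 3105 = 5205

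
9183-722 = 8461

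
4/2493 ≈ 0.00160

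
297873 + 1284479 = 1582352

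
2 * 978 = 1956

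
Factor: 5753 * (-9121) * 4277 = -1 * 7^2 * 11^1 * 13^1 * 47^1 * 523^1 * 1303^1 = -224427504301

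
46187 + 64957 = 111144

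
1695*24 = 40680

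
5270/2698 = 1 + 1286/1349 ≈ 1.95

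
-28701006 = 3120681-31821687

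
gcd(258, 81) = 3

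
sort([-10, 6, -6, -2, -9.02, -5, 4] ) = [-10, -9.02, -6, -5, -2, 4, 6] 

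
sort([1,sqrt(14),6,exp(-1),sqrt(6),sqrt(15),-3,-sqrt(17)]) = [-sqrt(17),-3,exp(-1),1,sqrt(6),sqrt(14),sqrt(15),6]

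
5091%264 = 75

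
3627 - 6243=-2616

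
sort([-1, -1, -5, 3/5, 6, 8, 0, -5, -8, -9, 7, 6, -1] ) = [-9, -8, -5, -5, -1, -1, -1, 0, 3/5, 6, 6, 7, 8] 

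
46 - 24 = 22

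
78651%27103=24445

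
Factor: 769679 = 197^1 * 3907^1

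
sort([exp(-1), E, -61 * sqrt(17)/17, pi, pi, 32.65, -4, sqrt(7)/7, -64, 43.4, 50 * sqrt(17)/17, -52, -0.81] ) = [-64, -52, -61 * sqrt(17)/17, -4, -0.81, exp(-1), sqrt(7)/7, E, pi, pi, 50 * sqrt(17)/17, 32.65, 43.4] 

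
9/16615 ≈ 0.000542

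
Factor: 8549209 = 197^1*43397^1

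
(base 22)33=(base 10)69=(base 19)3c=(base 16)45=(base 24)2l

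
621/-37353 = -207/12451 ≈ -0.0166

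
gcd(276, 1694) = 2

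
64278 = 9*7142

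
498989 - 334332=164657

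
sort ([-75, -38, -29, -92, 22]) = [-92, -75, -38, -29, 22]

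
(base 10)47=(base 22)23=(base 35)1c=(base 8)57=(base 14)35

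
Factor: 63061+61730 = 3^1*41597^1 = 124791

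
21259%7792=5675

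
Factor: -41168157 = -1 * 3^1 * 43^1 * 319133^1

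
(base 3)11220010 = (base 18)b03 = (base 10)3567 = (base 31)3m2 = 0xdef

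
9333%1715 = 758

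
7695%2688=2319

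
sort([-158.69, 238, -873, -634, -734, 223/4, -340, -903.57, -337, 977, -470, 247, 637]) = [-903.57, -873, -734, -634, -470, -340, -337, -158.69, 223/4, 238, 247, 637, 977]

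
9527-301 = 9226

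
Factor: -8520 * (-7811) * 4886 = 2^4 * 3^1 * 5^1 * 7^1 * 71^1 * 73^1 * 107^1 * 349^1 = 325161931920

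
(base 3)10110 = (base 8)135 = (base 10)93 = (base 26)3f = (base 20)4d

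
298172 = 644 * 463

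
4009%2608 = 1401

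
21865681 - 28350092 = -6484411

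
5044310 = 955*5282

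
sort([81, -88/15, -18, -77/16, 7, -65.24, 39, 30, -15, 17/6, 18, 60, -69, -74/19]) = [-69, -65.24, -18, -15, -88/15, -77/16, -74/19, 17/6, 7, 18, 30, 39, 60, 81]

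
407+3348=3755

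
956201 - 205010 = 751191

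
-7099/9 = -788 - 7/9 ≈ -788.78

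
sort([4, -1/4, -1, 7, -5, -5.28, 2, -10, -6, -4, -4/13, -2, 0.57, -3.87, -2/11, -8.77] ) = [-10, -8.77, -6, -5.28, -5, -4, -3.87, -2, -1, -4/13, -1/4, -2/11, 0.57, 2, 4, 7] 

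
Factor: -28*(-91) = 2^2*7^2*13^1 = 2548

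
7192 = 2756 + 4436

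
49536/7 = 7076+4/7 ≈ 7076.57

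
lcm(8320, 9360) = 74880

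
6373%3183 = 7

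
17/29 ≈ 0.586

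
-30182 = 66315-96497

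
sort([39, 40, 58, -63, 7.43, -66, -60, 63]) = [-66, -63, -60, 7.43, 39, 40, 58, 63]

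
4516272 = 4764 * 948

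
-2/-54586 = 1/27293 ≈ 0.0000366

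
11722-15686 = -3964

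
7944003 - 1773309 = 6170694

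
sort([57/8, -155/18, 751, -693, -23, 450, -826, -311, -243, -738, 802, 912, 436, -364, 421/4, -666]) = [-826, -738, -693, -666, -364, -311, -243, -23, -155/18, 57/8, 421/4, 436, 450, 751, 802, 912]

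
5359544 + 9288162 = 14647706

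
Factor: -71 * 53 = -1 * 53^1 * 71^1 = -3763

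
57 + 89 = 146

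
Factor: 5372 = 2^2*17^1*79^1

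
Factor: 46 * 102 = 2^2 * 3^1 * 17^1 * 23^1 = 4692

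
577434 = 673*858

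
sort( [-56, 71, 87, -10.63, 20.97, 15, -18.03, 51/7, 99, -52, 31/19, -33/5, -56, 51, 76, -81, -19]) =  [-81, -56, -56, -52, -19, -18.03, -10.63, -33/5, 31/19, 51/7, 15, 20.97, 51, 71, 76, 87, 99]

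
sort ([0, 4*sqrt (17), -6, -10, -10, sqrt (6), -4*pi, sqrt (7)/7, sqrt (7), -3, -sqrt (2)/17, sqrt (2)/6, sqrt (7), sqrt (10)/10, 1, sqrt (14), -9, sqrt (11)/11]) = [-4*pi, -10, -10, -9, -6, -3, -sqrt (2)/17, 0, sqrt (2)/6, sqrt (11)/11, sqrt (10)/10, sqrt (7)/7, 1, sqrt (6), sqrt (7), sqrt (7), sqrt (14), 4*sqrt (17)]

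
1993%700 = 593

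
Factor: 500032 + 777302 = 2^1*3^2*29^1*2447^1 = 1277334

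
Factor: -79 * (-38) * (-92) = -1 * 2^3 * 19^1 * 23^1 * 79^1 = -276184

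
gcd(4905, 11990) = 545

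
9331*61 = 569191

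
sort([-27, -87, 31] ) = [-87, -27, 31] 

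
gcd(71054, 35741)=1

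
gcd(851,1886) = 23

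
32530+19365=51895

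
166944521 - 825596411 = -658651890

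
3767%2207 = 1560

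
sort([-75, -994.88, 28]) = [-994.88, -75, 28]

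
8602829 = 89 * 96661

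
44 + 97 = 141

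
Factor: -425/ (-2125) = 5^ (-1) = 1/5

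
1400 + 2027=3427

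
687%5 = 2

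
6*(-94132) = -564792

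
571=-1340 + 1911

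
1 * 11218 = 11218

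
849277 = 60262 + 789015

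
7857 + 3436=11293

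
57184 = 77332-20148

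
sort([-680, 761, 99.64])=[-680, 99.64, 761]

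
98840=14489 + 84351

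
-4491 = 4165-8656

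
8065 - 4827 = 3238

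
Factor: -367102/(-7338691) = 2^1*31^2*37^(-1)*191^1*241^(-1)*823^(-1)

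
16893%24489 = 16893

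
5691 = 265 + 5426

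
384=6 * 64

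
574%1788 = 574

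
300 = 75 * 4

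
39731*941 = 37386871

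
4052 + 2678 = 6730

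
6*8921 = 53526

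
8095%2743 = 2609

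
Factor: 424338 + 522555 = 3^1*315631^1 = 946893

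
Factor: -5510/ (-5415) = 2^1*3^ (-1)*19^ (-1)*29^1 = 58/57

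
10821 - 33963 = -23142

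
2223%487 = 275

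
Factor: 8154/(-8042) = -1 * 3^3 * 151^1 * 4021^(-1) = -4077/4021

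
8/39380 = 2/9845 ≈ 0.000203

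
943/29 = 32 + 15/29 ≈ 32.52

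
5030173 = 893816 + 4136357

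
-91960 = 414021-505981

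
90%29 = 3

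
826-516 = 310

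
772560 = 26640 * 29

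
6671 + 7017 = 13688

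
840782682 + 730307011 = 1571089693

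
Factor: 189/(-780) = -1*2^(-2)*3^2*5^(-1)*7^1*13^(-1) = -63/260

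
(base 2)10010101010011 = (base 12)5643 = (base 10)9555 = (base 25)f75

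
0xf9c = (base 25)69l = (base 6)30300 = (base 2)111110011100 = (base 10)3996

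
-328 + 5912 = 5584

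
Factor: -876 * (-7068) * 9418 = 2^5 * 3^2 * 17^1 * 19^1 * 31^1 * 73^1 * 277^1 = 58312187424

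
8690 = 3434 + 5256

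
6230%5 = 0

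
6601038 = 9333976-2732938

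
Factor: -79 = -1*79^1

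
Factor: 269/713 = 23^(-1)*31^(-1)*269^1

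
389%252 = 137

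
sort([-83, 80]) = [-83, 80]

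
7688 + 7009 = 14697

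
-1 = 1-2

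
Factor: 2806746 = 2^1 * 3^1 * 37^1 * 47^1 * 269^1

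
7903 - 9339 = -1436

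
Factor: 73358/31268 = 2^ (-1)*43^1*853^1*7817^ (-1) = 36679/15634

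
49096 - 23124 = 25972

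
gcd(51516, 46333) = 1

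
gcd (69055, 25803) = 1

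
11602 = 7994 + 3608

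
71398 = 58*1231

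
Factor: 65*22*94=2^2*5^1*11^1*13^1*47^1=134420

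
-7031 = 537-7568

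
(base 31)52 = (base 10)157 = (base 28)5h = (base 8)235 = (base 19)85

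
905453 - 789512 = 115941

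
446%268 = 178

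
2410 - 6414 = -4004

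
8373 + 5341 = 13714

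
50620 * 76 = 3847120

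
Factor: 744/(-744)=-1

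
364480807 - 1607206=362873601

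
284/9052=71/2263 ≈ 0.0314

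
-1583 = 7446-9029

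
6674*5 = 33370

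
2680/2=1340=1340.00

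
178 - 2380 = -2202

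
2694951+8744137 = 11439088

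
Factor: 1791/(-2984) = -1 * 2^(-3) * 3^2 * 199^1 * 373^(-1)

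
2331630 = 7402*315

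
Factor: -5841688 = -1 * 2^3 * 563^1 * 1297^1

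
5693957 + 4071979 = 9765936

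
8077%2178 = 1543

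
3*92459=277377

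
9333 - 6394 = 2939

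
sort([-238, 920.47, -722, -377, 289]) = [-722, -377, -238, 289, 920.47]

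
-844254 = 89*(-9486)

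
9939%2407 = 311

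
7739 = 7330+409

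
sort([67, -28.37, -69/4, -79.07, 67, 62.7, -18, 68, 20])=[-79.07, -28.37, -18, -69/4, 20, 62.7, 67, 67, 68]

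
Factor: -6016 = -1*2^7*47^1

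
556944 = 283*1968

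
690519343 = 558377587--132141756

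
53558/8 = 26779/4 = 6694.75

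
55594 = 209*266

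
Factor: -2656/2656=-1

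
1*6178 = 6178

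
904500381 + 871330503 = 1775830884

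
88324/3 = 29441+1/3 ≈ 29441.33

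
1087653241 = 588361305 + 499291936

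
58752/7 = 8393 + 1/7 ≈ 8393.14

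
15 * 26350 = 395250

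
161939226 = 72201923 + 89737303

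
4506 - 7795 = -3289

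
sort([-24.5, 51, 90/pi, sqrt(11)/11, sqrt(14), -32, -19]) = [-32, -24.5, -19, sqrt(11)/11, sqrt(14), 90/pi, 51]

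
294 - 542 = -248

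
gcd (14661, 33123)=543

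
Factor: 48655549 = 661^1*73609^1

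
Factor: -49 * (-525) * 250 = 2^1 * 3^1 * 5^5 * 7^3 = 6431250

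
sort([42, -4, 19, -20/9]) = [-4, -20/9, 19, 42]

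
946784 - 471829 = 474955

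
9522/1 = 9522 = 9522.00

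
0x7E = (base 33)3R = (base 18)70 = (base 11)105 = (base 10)126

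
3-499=-496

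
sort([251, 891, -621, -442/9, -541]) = [-621, -541, -442/9, 251, 891]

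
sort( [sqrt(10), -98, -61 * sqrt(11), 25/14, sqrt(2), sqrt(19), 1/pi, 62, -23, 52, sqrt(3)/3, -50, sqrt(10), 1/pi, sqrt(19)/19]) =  [-61 * sqrt(11), -98, -50, -23, sqrt(19)/19, 1/pi, 1/pi, sqrt(3)/3, sqrt(2), 25/14, sqrt(10), sqrt(10), sqrt(19), 52, 62]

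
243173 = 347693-104520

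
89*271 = 24119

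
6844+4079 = 10923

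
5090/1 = 5090 = 5090.00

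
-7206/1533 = -2402/511 ≈ -4.70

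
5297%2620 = 57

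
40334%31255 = 9079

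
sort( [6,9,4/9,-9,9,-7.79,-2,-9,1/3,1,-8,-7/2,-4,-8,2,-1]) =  [-9,-9,-8,-8,-7.79,-4,-7/2,-2,-1,1/3,4/9,1,2,6,9,9]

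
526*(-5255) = -2764130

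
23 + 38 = 61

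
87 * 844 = 73428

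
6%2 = 0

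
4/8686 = 2/4343 ≈ 0.000461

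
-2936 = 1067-4003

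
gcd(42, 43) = 1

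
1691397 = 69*24513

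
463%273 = 190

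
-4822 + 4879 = 57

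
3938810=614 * 6415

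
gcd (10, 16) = 2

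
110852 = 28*3959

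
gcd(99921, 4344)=3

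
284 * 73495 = 20872580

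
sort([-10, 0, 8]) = [-10, 0, 8]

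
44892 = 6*7482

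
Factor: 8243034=2^1 * 3^1 * 1373839^1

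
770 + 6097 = 6867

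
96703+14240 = 110943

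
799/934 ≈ 0.855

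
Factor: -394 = -1 * 2^1 * 197^1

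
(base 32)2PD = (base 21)6A5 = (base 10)2861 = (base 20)731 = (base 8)5455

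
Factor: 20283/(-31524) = -1 * 2^(-2) * 37^(-1) * 71^(-1) * 6761^1 = -6761/10508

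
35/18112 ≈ 0.00193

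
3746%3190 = 556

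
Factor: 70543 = 11^3*53^1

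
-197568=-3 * 65856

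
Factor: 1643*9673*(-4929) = -1*3^1*17^1*31^2*53^2*569^1 = -78335310531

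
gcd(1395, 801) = 9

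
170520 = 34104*5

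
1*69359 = 69359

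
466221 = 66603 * 7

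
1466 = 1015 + 451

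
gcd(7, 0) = 7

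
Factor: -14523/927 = -1 * 3^(-1) * 47^1 = -47/3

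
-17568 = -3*5856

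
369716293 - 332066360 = 37649933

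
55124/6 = 9187 + 1/3 ≈ 9187.33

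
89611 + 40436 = 130047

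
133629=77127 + 56502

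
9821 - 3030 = 6791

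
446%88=6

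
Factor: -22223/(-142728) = 2^(-3) * 3^(-1) * 19^(-1) * 71^1 = 71/456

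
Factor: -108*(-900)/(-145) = -1*2^4*3^5*5^1*29^(-1) = -19440/29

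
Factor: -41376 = -1*2^5*3^1*431^1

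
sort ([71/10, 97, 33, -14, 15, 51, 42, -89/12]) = [-14, -89/12, 71/10, 15, 33, 42, 51, 97]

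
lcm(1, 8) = 8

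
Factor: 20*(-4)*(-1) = 2^4*5^1 = 80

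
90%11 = 2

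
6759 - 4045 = 2714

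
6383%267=242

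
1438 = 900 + 538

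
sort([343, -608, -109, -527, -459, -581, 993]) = [-608, -581, -527, -459, -109, 343, 993]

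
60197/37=1626 + 35/37 ≈ 1626.95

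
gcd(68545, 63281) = 1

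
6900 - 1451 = 5449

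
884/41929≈0.0211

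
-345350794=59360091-404710885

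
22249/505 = 44 + 29/505 ≈ 44.06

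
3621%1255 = 1111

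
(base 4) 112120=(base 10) 1432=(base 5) 21212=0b10110011000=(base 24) 2bg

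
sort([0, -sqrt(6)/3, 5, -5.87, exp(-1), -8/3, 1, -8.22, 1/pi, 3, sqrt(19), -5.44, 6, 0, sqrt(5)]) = [-8.22, -5.87, -5.44, -8/3, -sqrt(6)/3, 0, 0, 1/pi, exp(-1), 1, sqrt(5), 3, sqrt(19), 5, 6]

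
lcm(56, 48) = 336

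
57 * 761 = 43377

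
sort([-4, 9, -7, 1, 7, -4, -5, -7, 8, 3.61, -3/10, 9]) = [-7, -7, -5, -4, -4, -3/10, 1, 3.61, 7, 8, 9, 9]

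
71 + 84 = 155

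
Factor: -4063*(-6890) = 2^1*5^1*13^1*17^1*53^1*239^1 = 27994070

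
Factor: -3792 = -1*2^4*3^1*79^1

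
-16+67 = 51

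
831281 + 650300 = 1481581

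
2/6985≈0.000286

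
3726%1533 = 660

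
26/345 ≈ 0.0754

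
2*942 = 1884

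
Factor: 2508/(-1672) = -1*2^(-1)*3^1 = -3/2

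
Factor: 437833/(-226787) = -1 * 389^(-1) * 751^1 = -751/389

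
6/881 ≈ 0.00681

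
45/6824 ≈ 0.00659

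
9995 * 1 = 9995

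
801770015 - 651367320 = 150402695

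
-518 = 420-938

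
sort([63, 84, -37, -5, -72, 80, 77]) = [-72, -37, -5, 63, 77, 80, 84]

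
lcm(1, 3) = 3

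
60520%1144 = 1032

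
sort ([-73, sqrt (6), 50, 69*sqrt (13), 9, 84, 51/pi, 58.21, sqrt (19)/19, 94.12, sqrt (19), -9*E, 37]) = [-73, -9*E, sqrt (19)/19, sqrt (6), sqrt (19), 9, 51/pi, 37, 50, 58.21, 84, 94.12, 69*sqrt (13)]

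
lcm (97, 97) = 97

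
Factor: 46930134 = 2^1*3^1*37^1*59^1*3583^1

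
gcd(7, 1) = 1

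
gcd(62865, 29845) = 635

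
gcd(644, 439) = 1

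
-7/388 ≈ -0.0180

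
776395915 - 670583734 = 105812181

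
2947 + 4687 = 7634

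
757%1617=757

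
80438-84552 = -4114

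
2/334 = 1/167 ≈ 0.00599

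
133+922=1055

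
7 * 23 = 161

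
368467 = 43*8569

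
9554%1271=657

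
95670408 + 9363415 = 105033823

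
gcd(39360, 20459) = 41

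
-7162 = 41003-48165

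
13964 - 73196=-59232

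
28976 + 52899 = 81875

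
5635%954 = 865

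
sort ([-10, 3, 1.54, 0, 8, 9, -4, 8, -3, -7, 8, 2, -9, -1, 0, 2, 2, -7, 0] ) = [-10, -9, -7, -7, -4, -3, -1, 0, 0, 0, 1.54, 2, 2, 2, 3, 8, 8, 8, 9] 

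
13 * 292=3796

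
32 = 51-19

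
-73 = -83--10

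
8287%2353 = 1228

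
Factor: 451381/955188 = 2^ (-2)*3^ (-2)*7^1*13^ (-2)*157^ (-1)*64483^1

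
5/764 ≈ 0.00654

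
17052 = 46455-29403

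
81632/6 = 40816/3 ≈ 13605.33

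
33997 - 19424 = 14573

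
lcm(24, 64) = 192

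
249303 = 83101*3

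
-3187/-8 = 398 + 3/8 ≈ 398.38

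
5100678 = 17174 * 297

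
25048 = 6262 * 4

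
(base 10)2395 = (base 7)6661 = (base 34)22f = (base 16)95b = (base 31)2f8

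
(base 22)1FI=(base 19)25F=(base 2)1101000000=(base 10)832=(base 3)1010211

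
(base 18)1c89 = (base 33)926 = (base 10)9873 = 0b10011010010001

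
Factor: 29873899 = 11^1*2715809^1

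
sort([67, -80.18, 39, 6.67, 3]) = [-80.18, 3, 6.67, 39, 67]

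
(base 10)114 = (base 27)46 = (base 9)136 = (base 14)82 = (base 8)162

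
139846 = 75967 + 63879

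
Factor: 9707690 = 2^1 * 5^1 * 37^1 * 26237^1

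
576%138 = 24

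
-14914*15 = -223710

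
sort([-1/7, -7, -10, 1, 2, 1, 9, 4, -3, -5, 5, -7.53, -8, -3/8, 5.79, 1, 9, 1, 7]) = [-10, -8, -7.53, -7, -5, -3, -3/8, -1/7, 1, 1, 1, 1, 2, 4, 5, 5.79, 7, 9, 9]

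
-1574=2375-3949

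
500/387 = 1+113/387 ≈ 1.29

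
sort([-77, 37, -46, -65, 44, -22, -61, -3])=[-77, -65, -61, -46, -22, -3, 37, 44]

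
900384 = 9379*96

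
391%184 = 23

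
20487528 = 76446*268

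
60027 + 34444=94471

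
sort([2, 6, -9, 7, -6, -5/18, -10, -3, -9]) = [-10, -9, -9, -6, -3, -5/18, 2, 6, 7]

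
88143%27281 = 6300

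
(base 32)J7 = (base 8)1147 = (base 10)615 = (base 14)31D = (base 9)753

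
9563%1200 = 1163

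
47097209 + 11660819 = 58758028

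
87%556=87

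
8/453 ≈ 0.0177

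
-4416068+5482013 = 1065945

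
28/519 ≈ 0.0539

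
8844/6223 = 1+2621/6223 ≈ 1.42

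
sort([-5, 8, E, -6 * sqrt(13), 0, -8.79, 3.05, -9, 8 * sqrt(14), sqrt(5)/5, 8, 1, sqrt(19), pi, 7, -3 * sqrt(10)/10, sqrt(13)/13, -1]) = [-6 * sqrt(13), -9, -8.79, -5, -1, -3 * sqrt(10)/10, 0, sqrt(13)/13, sqrt(5)/5, 1, E, 3.05, pi, sqrt(19), 7, 8, 8, 8 * sqrt(14)]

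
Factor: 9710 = 2^1*5^1*971^1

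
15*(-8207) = -123105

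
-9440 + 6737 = -2703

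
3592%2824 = 768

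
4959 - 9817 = -4858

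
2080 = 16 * 130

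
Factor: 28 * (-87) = -1 * 2^2 * 3^1 * 7^1 * 29^1 = -2436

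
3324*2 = 6648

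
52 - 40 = 12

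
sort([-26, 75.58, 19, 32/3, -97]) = [-97, -26, 32/3, 19, 75.58]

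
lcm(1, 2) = 2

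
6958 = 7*994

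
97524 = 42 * 2322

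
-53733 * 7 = -376131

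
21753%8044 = 5665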